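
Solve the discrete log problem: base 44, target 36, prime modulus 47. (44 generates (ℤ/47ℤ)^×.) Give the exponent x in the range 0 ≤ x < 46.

Baby-step giant-step with m = ceil(sqrt(46)) = 7.
Baby table (44^j mod 47 for j=0..6):
  0:1  1:44  2:9  3:20  4:34  5:39  6:24
Giant step factor: 44^(-7) ≡ 15 (mod 47).
Scan 36·15^i mod 47 for i = 0, 1, …:
  i=0: 36   i=1: 23   i=2: 16   i=3: 5
  i=4: 28   i=5: 44
Match at i=5, j=1: x = 5·7 + 1 = 36.

36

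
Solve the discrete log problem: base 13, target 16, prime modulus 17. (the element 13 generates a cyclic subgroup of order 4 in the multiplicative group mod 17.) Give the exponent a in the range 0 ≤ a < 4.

2

Successive powers of 13 modulo 17:
  13^0=1  13^1=13  13^2=16
So 13^2 ≡ 16 (mod 17), giving a = 2.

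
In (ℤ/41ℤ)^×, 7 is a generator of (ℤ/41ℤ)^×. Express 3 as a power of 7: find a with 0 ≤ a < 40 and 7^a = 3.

25

Successive powers of 7 modulo 41:
  7^0=1  7^1=7  7^2=8  7^3=15  7^4=23  7^5=38
  7^6=20  7^7=17  7^8=37  7^9=13  7^10=9  7^11=22
  7^12=31  7^13=12  7^14=2  7^15=14  7^16=16  7^17=30
  7^18=5  7^19=35  7^20=40  7^21=34  7^22=33  7^23=26
  7^24=18  7^25=3
So 7^25 ≡ 3 (mod 41), giving a = 25.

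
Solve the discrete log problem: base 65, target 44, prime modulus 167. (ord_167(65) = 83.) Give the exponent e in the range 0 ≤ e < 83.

17

Successive powers of 65 modulo 167:
  65^0=1  65^1=65  65^2=50  65^3=77  65^4=162  65^5=9
  65^6=84  65^7=116  65^8=25  65^9=122  65^10=81  65^11=88
  65^12=42  65^13=58  65^14=96  65^15=61  65^16=124  65^17=44
So 65^17 ≡ 44 (mod 167), giving e = 17.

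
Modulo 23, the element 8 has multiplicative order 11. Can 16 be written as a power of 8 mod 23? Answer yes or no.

yes

⟨8⟩ has order 11; its elements mod 23 are {1, 2, 3, 4, 6, 8, 9, 12, 13, 16, 18}.
16 is in this set.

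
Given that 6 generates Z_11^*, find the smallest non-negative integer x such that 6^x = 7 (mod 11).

Successive powers of 6 modulo 11:
  6^0=1  6^1=6  6^2=3  6^3=7
So 6^3 ≡ 7 (mod 11), giving x = 3.

3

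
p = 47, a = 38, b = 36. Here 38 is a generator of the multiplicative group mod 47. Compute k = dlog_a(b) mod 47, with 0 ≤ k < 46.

18

Successive powers of 38 modulo 47:
  38^0=1  38^1=38  38^2=34  38^3=23  38^4=28  38^5=30
  38^6=12  38^7=33  38^8=32  38^9=41  38^10=7  38^11=31
  38^12=3  38^13=20  38^14=8  38^15=22  38^16=37  38^17=43
  38^18=36
So 38^18 ≡ 36 (mod 47), giving k = 18.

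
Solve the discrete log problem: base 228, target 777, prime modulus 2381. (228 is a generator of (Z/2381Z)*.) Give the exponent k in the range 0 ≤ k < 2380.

1802

Baby-step giant-step with m = ceil(sqrt(2380)) = 49.
Baby table (228^j mod 2381 for j=0..48):
  0:1  1:228  2:1983  3:2115  4:1258  5:1104  6:1707  7:1093
  8:1580  9:709  10:2125  11:1157  12:1886  13:1428  14:1768  15:715
  16:1112  17:1150  18:290  19:1833  20:1249  21:1433  22:527  23:1106
  24:2163  25:297  26:1048  27:844  28:1952  29:2190  30:1691  31:2207
  32:805  33:203  34:1045  35:160  36:765  37:607  38:298  39:1276
  40:446  41:1686  42:1067  43:414  44:1533  45:1898  46:1783  47:1754
  48:2285
Giant step factor: 228^(-49) ≡ 2298 (mod 2381).
Scan 777·2298^i mod 2381 for i = 0, 1, …:
  i=0: 777   i=1: 2177   i=2: 265   i=3: 1815
  i=4: 1739   i=5: 904   i=6: 1160   i=7: 1341
  i=8: 604   i=9: 2250     …   i=35: 1316
  i=36: 298
Match at i=36, j=38: k = 36·49 + 38 = 1802.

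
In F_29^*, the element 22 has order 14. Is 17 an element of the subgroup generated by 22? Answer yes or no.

no

17 ∈ ⟨22⟩ iff 17^14 ≡ 1 (mod 29), since |⟨22⟩| = 14.
17^14 mod 29 = 28.
Since 28 ≠ 1, 17 does not lie in the subgroup.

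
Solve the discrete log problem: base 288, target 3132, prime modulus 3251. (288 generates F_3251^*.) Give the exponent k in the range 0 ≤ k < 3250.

243

Baby-step giant-step with m = ceil(sqrt(3250)) = 58.
Baby table (288^j mod 3251 for j=0..57):
  0:1  1:288  2:1669  3:2775  4:2705  5:2051  6:2257  7:3067
  8:2275  9:1749  10:3058  11:2934  12:2983  13:840  14:1346  15:779
  16:33  17:3002  18:3061  19:547  20:1488  21:2663  22:2959  23:430
  24:302  25:2450  26:133  27:2543  28:909  29:1712  30:2155  31:2950
  32:1089  33:1536  34:232  35:1796  36:339  37:102  38:117  39:1186
  40:213  41:2826  42:1138  43:2644  44:738  45:1229  46:2844  47:3071
  48:176  49:1923  50:1154  51:750  52:1434  53:115  54:610  55:126
  56:527  57:2230
Giant step factor: 288^(-58) ≡ 854 (mod 3251).
Scan 3132·854^i mod 3251 for i = 0, 1, …:
  i=0: 3132   i=1: 2406   i=2: 92   i=3: 544
  i=4: 2934
Match at i=4, j=11: k = 4·58 + 11 = 243.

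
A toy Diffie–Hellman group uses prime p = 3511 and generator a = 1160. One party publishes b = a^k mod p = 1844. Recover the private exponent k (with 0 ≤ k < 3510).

2343

Baby-step giant-step with m = ceil(sqrt(3510)) = 60.
Baby table (1160^j mod 3511 for j=0..59):
  0:1  1:1160  2:887  3:197  4:305  5:2700  6:188  7:398
  8:1739  9:1926  10:1164  11:2016  12:234  13:1093  14:409  15:455
  16:1150  17:3331  18:1860  19:1846  20:3161  21:1276  22:2029  23:1270
  24:2091  25:2970  26:909  27:1140  28:2264  29:12  30:3387  31:111
  32:2364  33:149  34:801  35:2256  36:1265  37:3313  38:2046  39:3435
  40:3126  41:2808  42:2583  43:1397  44:1949  45:3267  46:1351  47:1254
  48:1086  49:2822  50:1268  51:3282  52:1196  53:515  54:530  55:375
  56:3147  57:2591  58:144  59:2023
Giant step factor: 1160^(-60) ≡ 2512 (mod 3511).
Scan 1844·2512^i mod 3511 for i = 0, 1, …:
  i=0: 1844   i=1: 1119   i=2: 2128   i=3: 1794
  i=4: 1915   i=5: 410   i=6: 1197   i=7: 1448
  i=8: 3491   i=9: 2425     …   i=38: 2590
  i=39: 197
Match at i=39, j=3: k = 39·60 + 3 = 2343.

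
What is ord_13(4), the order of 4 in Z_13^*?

6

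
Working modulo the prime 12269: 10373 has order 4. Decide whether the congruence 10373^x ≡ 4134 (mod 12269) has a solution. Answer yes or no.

4134 ∈ ⟨10373⟩ iff 4134^4 ≡ 1 (mod 12269), since |⟨10373⟩| = 4.
4134^4 mod 12269 = 2478.
Since 2478 ≠ 1, 4134 does not lie in the subgroup.

no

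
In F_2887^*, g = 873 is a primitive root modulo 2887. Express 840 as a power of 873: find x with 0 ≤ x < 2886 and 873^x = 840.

124

Baby-step giant-step with m = ceil(sqrt(2886)) = 54.
Baby table (873^j mod 2887 for j=0..53):
  0:1  1:873  2:2848  3:597  4:1521  5:2700  6:1308  7:1519
  8:954  9:1386  10:325  11:799  12:1760  13:596  14:648  15:2739
  16:711  17:2885  18:1141  19:78  20:1693  21:2732  22:374  23:271
  24:2736  25:979  26:115  27:2237  28:1289  29:2254  30:1695  31:1591
  32:296  33:1465  34:4  35:605  36:2731  37:2388  38:310  39:2139
  40:2345  41:302  42:929  43:2657  44:1300  45:309  46:1266  47:2384
  48:2592  49:2295  50:2844  51:2879  52:1677  53:312
Giant step factor: 873^(-54) ≡ 1484 (mod 2887).
Scan 840·1484^i mod 2887 for i = 0, 1, …:
  i=0: 840   i=1: 2263   i=2: 711
Match at i=2, j=16: x = 2·54 + 16 = 124.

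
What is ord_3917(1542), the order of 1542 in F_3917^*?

1958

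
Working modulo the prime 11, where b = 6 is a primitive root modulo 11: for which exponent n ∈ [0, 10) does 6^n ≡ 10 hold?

Successive powers of 6 modulo 11:
  6^0=1  6^1=6  6^2=3  6^3=7  6^4=9  6^5=10
So 6^5 ≡ 10 (mod 11), giving n = 5.

5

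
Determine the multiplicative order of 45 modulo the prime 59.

The order of 45 must divide p − 1 = 58 = 2 · 29.
Divisors: 1, 2, 29, 58.
Check each in increasing order: 45^1 ≡ 45;  45^2 ≡ 19;  45^29 ≡ 1.
Smallest exponent giving 1 is 29.

29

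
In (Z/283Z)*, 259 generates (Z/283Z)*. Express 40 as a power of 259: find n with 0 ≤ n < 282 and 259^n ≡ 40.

Baby-step giant-step with m = ceil(sqrt(282)) = 17.
Baby table (259^j mod 283 for j=0..16):
  0:1  1:259  2:10  3:43  4:100  5:147  6:151  7:55
  8:95  9:267  10:101  11:123  12:161  13:98  14:195  15:131
  16:252
Giant step factor: 259^(-17) ≡ 221 (mod 283).
Scan 40·221^i mod 283 for i = 0, 1, …:
  i=0: 40   i=1: 67   i=2: 91   i=3: 18
  i=4: 16   i=5: 140   i=6: 93   i=7: 177
  i=8: 63   i=9: 56   i=10: 207   i=11: 184
  i=12: 195
Match at i=12, j=14: n = 12·17 + 14 = 218.

218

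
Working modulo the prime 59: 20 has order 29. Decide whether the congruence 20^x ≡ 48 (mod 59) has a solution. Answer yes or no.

yes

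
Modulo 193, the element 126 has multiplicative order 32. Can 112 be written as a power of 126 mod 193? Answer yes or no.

yes

112 ∈ ⟨126⟩ iff 112^32 ≡ 1 (mod 193), since |⟨126⟩| = 32.
112^32 mod 193 = 1.
Since 1 = 1, 112 lies in the subgroup.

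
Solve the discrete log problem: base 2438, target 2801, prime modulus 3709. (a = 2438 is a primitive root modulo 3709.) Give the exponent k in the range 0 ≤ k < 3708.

Baby-step giant-step with m = ceil(sqrt(3708)) = 61.
Baby table (2438^j mod 3709 for j=0..60):
  0:1  1:2438  2:2026  3:2709  4:2522  5:2823  6:2279  7:120
  8:3258  9:2035  10:2397  11:2211  12:1241  13:2723  14:3273  15:1515
  16:3115  17:2047  18:1981  19:560  20:368  21:3315  22:59  23:2900
  24:846  25:344  26:438  27:3361  28:937  29:3371  30:3063  31:1377
  32:481  33:634  34:2748  35:1170  36:239  37:369  38:2044  39:2085
  40:1900  41:3368  42:3167  43:2717  44:3481  45:486  46:1697  47:1751
  48:3588  49:1722  50:3357  51:2312  52:2685  53:3354  54:2416  55:316
  56:2645  57:2268  58:2974  59:3226  60:1908
Giant step factor: 2438^(-61) ≡ 3703 (mod 3709).
Scan 2801·3703^i mod 3709 for i = 0, 1, …:
  i=0: 2801   i=1: 1739   i=2: 693   i=3: 3260
  i=4: 2694   i=5: 2381   i=6: 550   i=7: 409
  i=8: 1255   i=9: 3597     …   i=49: 2650
  i=50: 2645
Match at i=50, j=56: k = 50·61 + 56 = 3106.

3106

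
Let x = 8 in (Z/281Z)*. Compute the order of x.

The order of 8 must divide p − 1 = 280 = 2^3 · 5 · 7.
Divisors: 1, 2, 4, 5, 7, 8, 10, 14, 20, 28, 35, 40, 56, 70, 140, 280.
Check each in increasing order: 8^1 ≡ 8;  8^2 ≡ 64;  8^4 ≡ 162;  8^5 ≡ 172;  8^7 ≡ 49;  8^8 ≡ 111;  8^10 ≡ 79;  8^14 ≡ 153;  8^20 ≡ 59;  8^28 ≡ 86;  8^35 ≡ 280;  8^40 ≡ 109;  8^56 ≡ 90;  8^70 ≡ 1.
Smallest exponent giving 1 is 70.

70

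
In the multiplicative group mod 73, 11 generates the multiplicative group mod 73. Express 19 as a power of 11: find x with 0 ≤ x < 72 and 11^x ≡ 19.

26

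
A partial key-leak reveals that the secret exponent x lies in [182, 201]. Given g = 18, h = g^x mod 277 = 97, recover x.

191

Compute 18^182 mod 277 = 192, then multiply by 18 repeatedly:
  18^182=192  18^183=132  18^184=160  18^185=110  18^186=41
  18^187=184  18^188=265  18^189=61  18^190=267  18^191=97
Found 97 at exponent 191.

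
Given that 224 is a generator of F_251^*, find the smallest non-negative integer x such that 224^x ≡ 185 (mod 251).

Baby-step giant-step with m = ceil(sqrt(250)) = 16.
Baby table (224^j mod 251 for j=0..15):
  0:1  1:224  2:227  3:146  4:74  5:10  6:232  7:11
  8:205  9:238  10:100  11:61  12:110  13:42  14:121  15:247
Giant step factor: 224^(-16) ≡ 86 (mod 251).
Scan 185·86^i mod 251 for i = 0, 1, …:
  i=0: 185   i=1: 97   i=2: 59   i=3: 54
  i=4: 126   i=5: 43   i=6: 184   i=7: 11
Match at i=7, j=7: x = 7·16 + 7 = 119.

119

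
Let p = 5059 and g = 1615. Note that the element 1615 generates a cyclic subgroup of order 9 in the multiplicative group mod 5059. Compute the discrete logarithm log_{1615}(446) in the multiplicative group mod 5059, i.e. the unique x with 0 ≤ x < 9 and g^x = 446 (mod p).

5

Successive powers of 1615 modulo 5059:
  1615^0=1  1615^1=1615  1615^2=2840  1615^3=3146  1615^4=1554  1615^5=446
So 1615^5 ≡ 446 (mod 5059), giving x = 5.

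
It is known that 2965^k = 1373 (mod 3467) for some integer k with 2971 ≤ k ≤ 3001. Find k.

Compute 2965^2971 mod 3467 = 902, then multiply by 2965 repeatedly:
  2965^2971=902  2965^2972=1373
Found 1373 at exponent 2972.

2972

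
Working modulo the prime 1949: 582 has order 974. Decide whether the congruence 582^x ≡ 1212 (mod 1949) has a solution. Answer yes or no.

no

1212 ∈ ⟨582⟩ iff 1212^974 ≡ 1 (mod 1949), since |⟨582⟩| = 974.
1212^974 mod 1949 = 1948.
Since 1948 ≠ 1, 1212 does not lie in the subgroup.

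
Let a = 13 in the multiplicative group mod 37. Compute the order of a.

The order of 13 must divide p − 1 = 36 = 2^2 · 3^2.
Divisors: 1, 2, 3, 4, 6, 9, 12, 18, 36.
Check each in increasing order: 13^1 ≡ 13;  13^2 ≡ 21;  13^3 ≡ 14;  13^4 ≡ 34;  13^6 ≡ 11;  13^9 ≡ 6;  13^12 ≡ 10;  13^18 ≡ 36;  13^36 ≡ 1.
Smallest exponent giving 1 is 36.

36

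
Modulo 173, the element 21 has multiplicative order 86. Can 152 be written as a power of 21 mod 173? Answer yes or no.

yes

152 ∈ ⟨21⟩ iff 152^86 ≡ 1 (mod 173), since |⟨21⟩| = 86.
152^86 mod 173 = 1.
Since 1 = 1, 152 lies in the subgroup.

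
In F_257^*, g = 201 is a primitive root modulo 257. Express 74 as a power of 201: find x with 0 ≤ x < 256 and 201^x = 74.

175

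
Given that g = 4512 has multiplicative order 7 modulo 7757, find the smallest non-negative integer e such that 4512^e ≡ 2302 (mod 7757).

6

Successive powers of 4512 modulo 7757:
  4512^0=1  4512^1=4512  4512^2=3776  4512^3=2940  4512^4=810  4512^5=1173
  4512^6=2302
So 4512^6 ≡ 2302 (mod 7757), giving e = 6.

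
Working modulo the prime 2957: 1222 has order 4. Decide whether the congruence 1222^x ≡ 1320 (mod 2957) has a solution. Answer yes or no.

no

1320 ∈ ⟨1222⟩ iff 1320^4 ≡ 1 (mod 2957), since |⟨1222⟩| = 4.
1320^4 mod 2957 = 2183.
Since 2183 ≠ 1, 1320 does not lie in the subgroup.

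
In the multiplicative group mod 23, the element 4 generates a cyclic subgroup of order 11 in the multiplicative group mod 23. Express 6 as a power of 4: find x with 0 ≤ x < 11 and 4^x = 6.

10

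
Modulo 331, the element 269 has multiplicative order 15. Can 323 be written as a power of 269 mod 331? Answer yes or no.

yes

323 ∈ ⟨269⟩ iff 323^15 ≡ 1 (mod 331), since |⟨269⟩| = 15.
323^15 mod 331 = 1.
Since 1 = 1, 323 lies in the subgroup.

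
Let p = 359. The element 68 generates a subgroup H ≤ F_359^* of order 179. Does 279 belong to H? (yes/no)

no

279 ∈ ⟨68⟩ iff 279^179 ≡ 1 (mod 359), since |⟨68⟩| = 179.
279^179 mod 359 = 358.
Since 358 ≠ 1, 279 does not lie in the subgroup.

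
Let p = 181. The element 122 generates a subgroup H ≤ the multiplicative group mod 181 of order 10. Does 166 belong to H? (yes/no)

no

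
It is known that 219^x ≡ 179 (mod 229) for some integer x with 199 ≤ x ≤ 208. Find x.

Compute 219^199 mod 229 = 79, then multiply by 219 repeatedly:
  219^199=79  219^200=126  219^201=114  219^202=5  219^203=179
Found 179 at exponent 203.

203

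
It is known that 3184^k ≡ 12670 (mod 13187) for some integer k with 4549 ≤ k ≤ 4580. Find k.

Compute 3184^4549 mod 13187 = 1041, then multiply by 3184 repeatedly:
  3184^4549=1041  3184^4550=4607  3184^4551=4744  3184^4552=5781  3184^4553=10839
  3184^4554=997  3184^4555=9568  3184^4556=2542  3184^4557=10097  3184^4558=12129
  3184^4559=7200  3184^4560=5794  3184^4561=12670
Found 12670 at exponent 4561.

4561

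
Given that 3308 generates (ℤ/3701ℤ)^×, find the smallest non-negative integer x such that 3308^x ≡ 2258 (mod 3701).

2903

Baby-step giant-step with m = ceil(sqrt(3700)) = 61.
Baby table (3308^j mod 3701 for j=0..60):
  0:1  1:3308  2:2708  3:1644  4:1583  5:3350  6:1006  7:649
  8:312  9:3218  10:1068  11:2190  12:1663  13:1518  14:2988  15:2634
  16:1118  17:1045  18:126  19:2296  20:716  21:3589  22:3305  23:186
  24:922  25:352  26:2302  27:2059  28:1332  29:2066  30:2282  31:2517
  32:2687  33:2495  34:230  35:2135  36:1072  37:618  38:1392  39:692
  40:1918  41:1230  42:1441  43:3641  44:1374  45:364  46:1287  47:1246
  48:2555  49:2557  50:1771  51:3486  52:3073  53:2538  54:1836  55:147
  56:1445  57:2069  58:1103  59:3239  60:217
Giant step factor: 3308^(-61) ≡ 2928 (mod 3701).
Scan 2258·2928^i mod 3701 for i = 0, 1, …:
  i=0: 2258   i=1: 1438   i=2: 2427   i=3: 336
  i=4: 3043   i=5: 1597   i=6: 1653   i=7: 2777
  i=8: 3660   i=9: 2085     …   i=46: 870
  i=47: 1072
Match at i=47, j=36: x = 47·61 + 36 = 2903.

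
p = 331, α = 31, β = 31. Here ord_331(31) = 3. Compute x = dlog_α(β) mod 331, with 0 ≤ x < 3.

1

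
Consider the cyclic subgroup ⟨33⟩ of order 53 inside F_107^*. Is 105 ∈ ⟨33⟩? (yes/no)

yes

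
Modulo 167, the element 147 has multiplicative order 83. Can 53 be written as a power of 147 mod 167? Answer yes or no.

no

53 ∈ ⟨147⟩ iff 53^83 ≡ 1 (mod 167), since |⟨147⟩| = 83.
53^83 mod 167 = 166.
Since 166 ≠ 1, 53 does not lie in the subgroup.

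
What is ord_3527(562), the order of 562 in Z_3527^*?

1763

The order of 562 must divide p − 1 = 3526 = 2 · 41 · 43.
Divisors: 1, 2, 41, 43, 82, 86, 1763, 3526.
Check each in increasing order: 562^1 ≡ 562;  562^2 ≡ 1941;  562^41 ≡ 3267;  562^43 ≡ 3228;  562^82 ≡ 587;  562^86 ≡ 1226;  562^1763 ≡ 1.
Smallest exponent giving 1 is 1763.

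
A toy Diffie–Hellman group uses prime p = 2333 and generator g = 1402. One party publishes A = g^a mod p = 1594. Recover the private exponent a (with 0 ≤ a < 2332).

Baby-step giant-step with m = ceil(sqrt(2332)) = 49.
Baby table (1402^j mod 2333 for j=0..48):
  0:1  1:1402  2:1218  3:2213  4:2069  5:819  6:402  7:1351
  8:2039  9:753  10:1190  11:285  12:627  13:1846  14:795  15:1749
  16:115  17:253  18:90  19:198  20:2302  21:865  22:1903  23:1387
  24:1185  25:274  26:1536  27:113  28:2115  29:2320  30:438  31:497
  32:1560  33:1099  34:1018  35:1773  36:1101  37:1489  38:1876  39:861
  40:961  41:1181  42:1665  43:1330  44:593  45:838  46:1377  47:1163
  48:2092
Giant step factor: 1402^(-49) ≡ 1592 (mod 2333).
Scan 1594·1592^i mod 2333 for i = 0, 1, …:
  i=0: 1594   i=1: 1677   i=2: 832   i=3: 1733
  i=4: 1330
Match at i=4, j=43: a = 4·49 + 43 = 239.

239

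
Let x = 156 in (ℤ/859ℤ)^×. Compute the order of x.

The order of 156 must divide p − 1 = 858 = 2 · 3 · 11 · 13.
Divisors: 1, 2, 3, 6, 11, 13, 22, 26, 33, 39, 66, 78, 143, 286, 429, 858.
Check each in increasing order: 156^1 ≡ 156;  156^2 ≡ 284;  156^3 ≡ 495;  156^6 ≡ 210;  156^11 ≡ 547;  156^13 ≡ 728;  156^22 ≡ 277;  156^26 ≡ 840;  156^33 ≡ 335;  156^39 ≡ 771;  156^66 ≡ 555;  156^78 ≡ 13;  156^143 ≡ 261;  156^286 ≡ 260;  156^429 ≡ 858;  156^858 ≡ 1.
Smallest exponent giving 1 is 858.

858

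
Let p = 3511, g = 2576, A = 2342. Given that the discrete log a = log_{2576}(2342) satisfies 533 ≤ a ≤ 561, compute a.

555

Compute 2576^533 mod 3511 = 3045, then multiply by 2576 repeatedly:
  2576^533=3045  2576^534=346  2576^535=3013  2576^536=2178  2576^537=3461
  2576^538=1107  2576^539=700  2576^540=2057  2576^541=733  2576^542=2801
  2576^543=271  2576^544=2918  2576^545=3228  2576^546=1280  2576^547=451
  2576^548=3146  2576^549=708  2576^550=1599  2576^551=621  2576^552=2191
  2576^553=1839  2576^554=925  2576^555=2342
Found 2342 at exponent 555.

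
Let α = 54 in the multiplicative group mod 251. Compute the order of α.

250

The order of 54 must divide p − 1 = 250 = 2 · 5^3.
Divisors: 1, 2, 5, 10, 25, 50, 125, 250.
Check each in increasing order: 54^1 ≡ 54;  54^2 ≡ 155;  54^5 ≡ 182;  54^10 ≡ 243;  54^25 ≡ 102;  54^50 ≡ 113;  54^125 ≡ 250;  54^250 ≡ 1.
Smallest exponent giving 1 is 250.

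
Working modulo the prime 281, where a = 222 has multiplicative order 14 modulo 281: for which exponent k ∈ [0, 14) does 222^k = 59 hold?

8

Successive powers of 222 modulo 281:
  222^0=1  222^1=222  222^2=109  222^3=32  222^4=79  222^5=116
  222^6=181  222^7=280  222^8=59
So 222^8 ≡ 59 (mod 281), giving k = 8.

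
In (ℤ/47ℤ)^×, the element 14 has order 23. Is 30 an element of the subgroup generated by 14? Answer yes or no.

no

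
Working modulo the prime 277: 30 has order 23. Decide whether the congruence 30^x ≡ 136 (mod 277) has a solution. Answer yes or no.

⟨30⟩ has order 23; its elements mod 277 are {1, 16, 19, 27, 30, 52, 69, 84, 131, 155, 157, 164, 169, 175, 201, 203, 211, 213, 218, 236, 256, 264, 273}.
136 is not in this set.

no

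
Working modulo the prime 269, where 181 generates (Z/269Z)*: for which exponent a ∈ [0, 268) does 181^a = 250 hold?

231

Baby-step giant-step with m = ceil(sqrt(268)) = 17.
Baby table (181^j mod 269 for j=0..16):
  0:1  1:181  2:212  3:174  4:21  5:35  6:148  7:157
  8:172  9:197  10:149  11:69  12:115  13:102  14:170  15:104
  16:263
Giant step factor: 181^(-17) ≡ 242 (mod 269).
Scan 250·242^i mod 269 for i = 0, 1, …:
  i=0: 250   i=1: 244   i=2: 137   i=3: 67
  i=4: 74   i=5: 154   i=6: 146   i=7: 93
  i=8: 179   i=9: 9   i=10: 26   i=11: 105
  i=12: 124   i=13: 149
Match at i=13, j=10: a = 13·17 + 10 = 231.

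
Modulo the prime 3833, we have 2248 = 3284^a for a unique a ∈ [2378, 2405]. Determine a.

2396

Compute 3284^2378 mod 3833 = 612, then multiply by 3284 repeatedly:
  3284^2378=612  3284^2379=1316  3284^2380=1953  3284^2381=1043  3284^2382=2343
  3284^2383=1581  3284^2384=2122  3284^2385=254  3284^2386=2375  3284^2387=3178
  3284^2388=3126  3284^2389=1010  3284^2390=1295  3284^2391=1983  3284^2392=3738
  3284^2393=2326  3284^2394=3248  3284^2395=3026  3284^2396=2248
Found 2248 at exponent 2396.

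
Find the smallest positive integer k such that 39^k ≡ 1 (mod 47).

46

The order of 39 must divide p − 1 = 46 = 2 · 23.
Divisors: 1, 2, 23, 46.
Check each in increasing order: 39^1 ≡ 39;  39^2 ≡ 17;  39^23 ≡ 46;  39^46 ≡ 1.
Smallest exponent giving 1 is 46.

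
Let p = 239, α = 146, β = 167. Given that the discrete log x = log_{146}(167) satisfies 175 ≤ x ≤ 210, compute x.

183

Compute 146^175 mod 239 = 168, then multiply by 146 repeatedly:
  146^175=168  146^176=150  146^177=151  146^178=58  146^179=103
  146^180=220  146^181=94  146^182=101  146^183=167
Found 167 at exponent 183.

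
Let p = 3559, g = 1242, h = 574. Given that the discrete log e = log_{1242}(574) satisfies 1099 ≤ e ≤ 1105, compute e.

1102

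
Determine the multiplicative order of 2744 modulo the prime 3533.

The order of 2744 must divide p − 1 = 3532 = 2^2 · 883.
Divisors: 1, 2, 4, 883, 1766, 3532.
Check each in increasing order: 2744^1 ≡ 2744;  2744^2 ≡ 713;  2744^4 ≡ 3150;  2744^883 ≡ 1.
Smallest exponent giving 1 is 883.

883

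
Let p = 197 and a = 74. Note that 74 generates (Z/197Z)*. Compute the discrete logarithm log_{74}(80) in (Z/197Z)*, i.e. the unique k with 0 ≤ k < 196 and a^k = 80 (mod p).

165

Baby-step giant-step with m = ceil(sqrt(196)) = 14.
Baby table (74^j mod 197 for j=0..13):
  0:1  1:74  2:157  3:192  4:24  5:3  6:25  7:77
  8:182  9:72  10:9  11:75  12:34  13:152
Giant step factor: 74^(-14) ≡ 83 (mod 197).
Scan 80·83^i mod 197 for i = 0, 1, …:
  i=0: 80   i=1: 139   i=2: 111   i=3: 151
  i=4: 122   i=5: 79   i=6: 56   i=7: 117
  i=8: 58   i=9: 86   i=10: 46   i=11: 75
Match at i=11, j=11: k = 11·14 + 11 = 165.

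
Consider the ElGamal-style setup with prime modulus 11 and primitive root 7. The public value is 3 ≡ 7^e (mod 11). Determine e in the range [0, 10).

4

Successive powers of 7 modulo 11:
  7^0=1  7^1=7  7^2=5  7^3=2  7^4=3
So 7^4 ≡ 3 (mod 11), giving e = 4.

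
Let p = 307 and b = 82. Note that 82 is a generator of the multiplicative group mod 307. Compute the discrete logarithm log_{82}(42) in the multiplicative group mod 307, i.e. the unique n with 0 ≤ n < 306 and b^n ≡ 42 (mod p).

Baby-step giant-step with m = ceil(sqrt(306)) = 18.
Baby table (82^j mod 307 for j=0..17):
  0:1  1:82  2:277  3:303  4:286  5:120  6:16  7:84
  8:134  9:243  10:278  11:78  12:256  13:116  14:302  15:204
  16:150  17:20
Giant step factor: 82^(-18) ≡ 269 (mod 307).
Scan 42·269^i mod 307 for i = 0, 1, …:
  i=0: 42   i=1: 246   i=2: 169   i=3: 25
  i=4: 278
Match at i=4, j=10: n = 4·18 + 10 = 82.

82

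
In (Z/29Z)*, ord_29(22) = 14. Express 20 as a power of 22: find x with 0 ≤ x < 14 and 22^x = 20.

2

Successive powers of 22 modulo 29:
  22^0=1  22^1=22  22^2=20
So 22^2 ≡ 20 (mod 29), giving x = 2.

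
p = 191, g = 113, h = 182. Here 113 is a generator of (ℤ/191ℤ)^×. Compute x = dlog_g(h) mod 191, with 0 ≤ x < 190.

Baby-step giant-step with m = ceil(sqrt(190)) = 14.
Baby table (113^j mod 191 for j=0..13):
  0:1  1:113  2:163  3:83  4:20  5:159  6:13  7:132
  8:18  9:124  10:69  11:157  12:169  13:188
Giant step factor: 113^(-14) ≡ 40 (mod 191).
Scan 182·40^i mod 191 for i = 0, 1, …:
  i=0: 182   i=1: 22   i=2: 116   i=3: 56
  i=4: 139   i=5: 21   i=6: 76   i=7: 175
  i=8: 124
Match at i=8, j=9: x = 8·14 + 9 = 121.

121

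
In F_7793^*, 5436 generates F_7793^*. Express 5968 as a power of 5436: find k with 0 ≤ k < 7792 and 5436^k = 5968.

Baby-step giant-step with m = ceil(sqrt(7792)) = 89.
Baby table (5436^j mod 7793 for j=0..88):
  0:1  1:5436  2:6833  3:2750  4:2026  5:1827  6:3290  7:7298
  8:5558  9:7620  10:2525  11:2427  12:7416  13:187  14:3442  15:7512
  16:7705  17:4798  18:6550  19:7376  20:951  21:2877  22:6614  23:4595
  24:1855  25:7431  26:3797  27:4628  28:2004  29:6923  30:1031  31:1349
  32:7744  33:6391  34:282  35:5524  36:2035  37:3993  38:2443  39:876
  40:413  41:684  42:963  43:5765  44:2887  45:6423  46:2788  47:5976
  48:4312  49:6481  50:6356  51:4847  52:159  53:7094  54:3220  55:842
  56:2621  57:2152  58:979  59:7018  60:3113  61:3665  62:4032  63:4036
  64:2401  65:6354  66:1768  67:2079  68:1594  69:6961  70:4981  71:3834
  72:3142  73:5449  74:7364  75:5856  76:6604  77:4786  78:3662  79:3310
  80:6916  81:1944  82:276  83:4080  84:2  85:3079  86:5873  87:5500
  88:4052
Giant step factor: 5436^(-89) ≡ 4724 (mod 7793).
Scan 5968·4724^i mod 7793 for i = 0, 1, …:
  i=0: 5968   i=1: 5551   i=2: 7272   i=3: 1384
  i=4: 7482   i=5: 3713   i=6: 5962   i=7: 586
  i=8: 1749   i=9: 1696     …   i=48: 3188
  i=49: 4036
Match at i=49, j=63: k = 49·89 + 63 = 4424.

4424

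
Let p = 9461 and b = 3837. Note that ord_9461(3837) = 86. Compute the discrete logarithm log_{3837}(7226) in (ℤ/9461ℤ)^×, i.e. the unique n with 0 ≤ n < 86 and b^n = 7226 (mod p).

84

Baby-step giant-step with m = ceil(sqrt(86)) = 10.
Baby table (3837^j mod 9461 for j=0..9):
  0:1  1:3837  2:1253  3:1573  4:8944  5:3081  6:5008  7:405
  8:2381  9:6032
Giant step factor: 3837^(-10) ≡ 7517 (mod 9461).
Scan 7226·7517^i mod 9461 for i = 0, 1, …:
  i=0: 7226   i=1: 2241   i=2: 5017   i=3: 1243
  i=4: 5624   i=5: 3860   i=6: 8194   i=7: 3188
  i=8: 8944
Match at i=8, j=4: n = 8·10 + 4 = 84.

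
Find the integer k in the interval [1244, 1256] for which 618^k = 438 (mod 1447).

Compute 618^1244 mod 1447 = 438, then multiply by 618 repeatedly:
  618^1244=438
Found 438 at exponent 1244.

1244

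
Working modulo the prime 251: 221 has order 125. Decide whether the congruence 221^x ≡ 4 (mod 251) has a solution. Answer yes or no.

yes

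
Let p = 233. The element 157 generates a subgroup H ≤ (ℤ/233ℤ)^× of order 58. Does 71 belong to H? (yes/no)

yes

71 ∈ ⟨157⟩ iff 71^58 ≡ 1 (mod 233), since |⟨157⟩| = 58.
71^58 mod 233 = 1.
Since 1 = 1, 71 lies in the subgroup.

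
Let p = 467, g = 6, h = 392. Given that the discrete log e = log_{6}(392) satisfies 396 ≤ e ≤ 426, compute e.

415

Compute 6^396 mod 467 = 252, then multiply by 6 repeatedly:
  6^396=252  6^397=111  6^398=199  6^399=260  6^400=159
  6^401=20  6^402=120  6^403=253  6^404=117  6^405=235
  6^406=9  6^407=54  6^408=324  6^409=76  6^410=456
  6^411=401  6^412=71  6^413=426  6^414=221  6^415=392
Found 392 at exponent 415.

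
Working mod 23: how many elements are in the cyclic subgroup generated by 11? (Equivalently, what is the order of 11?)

The order of 11 must divide p − 1 = 22 = 2 · 11.
Divisors: 1, 2, 11, 22.
Check each in increasing order: 11^1 ≡ 11;  11^2 ≡ 6;  11^11 ≡ 22;  11^22 ≡ 1.
Smallest exponent giving 1 is 22.

22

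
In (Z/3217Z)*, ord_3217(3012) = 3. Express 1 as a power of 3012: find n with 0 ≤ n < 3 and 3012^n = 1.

0

Successive powers of 3012 modulo 3217:
  3012^0=1
So 3012^0 ≡ 1 (mod 3217), giving n = 0.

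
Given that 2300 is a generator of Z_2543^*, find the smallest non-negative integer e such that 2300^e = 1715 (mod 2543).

2524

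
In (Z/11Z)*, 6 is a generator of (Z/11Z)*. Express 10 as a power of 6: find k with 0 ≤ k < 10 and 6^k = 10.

5

Successive powers of 6 modulo 11:
  6^0=1  6^1=6  6^2=3  6^3=7  6^4=9  6^5=10
So 6^5 ≡ 10 (mod 11), giving k = 5.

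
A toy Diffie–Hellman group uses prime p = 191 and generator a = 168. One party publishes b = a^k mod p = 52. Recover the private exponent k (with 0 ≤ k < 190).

10

Successive powers of 168 modulo 191:
  168^0=1  168^1=168  168^2=147  168^3=57  168^4=26  168^5=166
  168^6=2  168^7=145  168^8=103  168^9=114  168^10=52
So 168^10 ≡ 52 (mod 191), giving k = 10.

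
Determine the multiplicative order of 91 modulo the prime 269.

268

The order of 91 must divide p − 1 = 268 = 2^2 · 67.
Divisors: 1, 2, 4, 67, 134, 268.
Check each in increasing order: 91^1 ≡ 91;  91^2 ≡ 211;  91^4 ≡ 136;  91^67 ≡ 187;  91^134 ≡ 268;  91^268 ≡ 1.
Smallest exponent giving 1 is 268.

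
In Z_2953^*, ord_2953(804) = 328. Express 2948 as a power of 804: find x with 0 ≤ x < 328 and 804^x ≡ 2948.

177

Baby-step giant-step with m = ceil(sqrt(328)) = 19.
Baby table (804^j mod 2953 for j=0..18):
  0:1  1:804  2:2662  3:2276  4:1997  5:2109  6:614  7:505
  8:1459  9:695  10:663  11:1512  12:1965  13:5  14:1067  15:1498
  16:2521  17:1126  18:1686
Giant step factor: 804^(-19) ≡ 1792 (mod 2953).
Scan 2948·1792^i mod 2953 for i = 0, 1, …:
  i=0: 2948   i=1: 2852   i=2: 2094   i=3: 2138
  i=4: 1255   i=5: 1727   i=6: 40   i=7: 808
  i=8: 966   i=9: 614
Match at i=9, j=6: x = 9·19 + 6 = 177.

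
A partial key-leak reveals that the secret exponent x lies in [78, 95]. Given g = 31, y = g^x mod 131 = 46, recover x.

Compute 31^78 mod 131 = 58, then multiply by 31 repeatedly:
  31^78=58  31^79=95  31^80=63  31^81=119  31^82=21
  31^83=127  31^84=7  31^85=86  31^86=46
Found 46 at exponent 86.

86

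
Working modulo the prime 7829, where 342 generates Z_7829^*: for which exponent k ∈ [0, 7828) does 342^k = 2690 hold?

5210

Baby-step giant-step with m = ceil(sqrt(7828)) = 89.
Baby table (342^j mod 7829 for j=0..88):
  0:1  1:342  2:7358  3:3327  4:2629  5:6612  6:6552  7:1690
  8:6463  9:2568  10:1408  11:3967  12:2297  13:2674  14:6344  15:1015
  16:2654  17:7333  18:2606  19:6575  20:1727  21:3459  22:799  23:7072
  24:7292  25:4242  26:2399  27:6242  28:5276  29:3722  30:4626  31:634
  32:5445  33:6717  34:3317  35:7038  36:3493  37:4598  38:6716  39:2975
  40:7509  41:166  42:1969  43:104  44:4252  45:5819  46:1532  47:7230
  48:6525  49:285  50:3522  51:6687  52:886  53:5510  54:5460  55:4018
  56:4081  57:2140  58:3783  59:2001  60:3219  61:4838  62:2677  63:7370
  64:7431  65:4806  66:7391  67:6784  68:2744  69:6797  70:7190  71:674
  72:3467  73:3535  74:3304  75:2592  76:1787  77:492  78:3855  79:3138
  80:623  81:1683  82:4069  83:5865  84:1606  85:1222  86:2987  87:3784
  88:2343
Giant step factor: 342^(-89) ≡ 7131 (mod 7829).
Scan 2690·7131^i mod 7829 for i = 0, 1, …:
  i=0: 2690   i=1: 1340   i=2: 4160   i=3: 879
  i=4: 4949   i=5: 6016   i=6: 5005   i=7: 6073
  i=8: 4364   i=9: 7238     …   i=57: 2290
  i=58: 6525
Match at i=58, j=48: k = 58·89 + 48 = 5210.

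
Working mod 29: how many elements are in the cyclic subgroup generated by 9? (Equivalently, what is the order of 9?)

14

The order of 9 must divide p − 1 = 28 = 2^2 · 7.
Divisors: 1, 2, 4, 7, 14, 28.
Check each in increasing order: 9^1 ≡ 9;  9^2 ≡ 23;  9^4 ≡ 7;  9^7 ≡ 28;  9^14 ≡ 1.
Smallest exponent giving 1 is 14.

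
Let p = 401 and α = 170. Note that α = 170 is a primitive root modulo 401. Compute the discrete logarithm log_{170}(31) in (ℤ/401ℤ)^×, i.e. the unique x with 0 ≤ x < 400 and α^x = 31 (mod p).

51

Baby-step giant-step with m = ceil(sqrt(400)) = 20.
Baby table (170^j mod 401 for j=0..19):
  0:1  1:170  2:28  3:349  4:383  5:148  6:298  7:134
  8:324  9:143  10:250  11:395  12:183  13:233  14:312  15:108
  16:315  17:217  18:399  19:61
Giant step factor: 170^(-20) ≡ 179 (mod 401).
Scan 31·179^i mod 401 for i = 0, 1, …:
  i=0: 31   i=1: 336   i=2: 395
Match at i=2, j=11: x = 2·20 + 11 = 51.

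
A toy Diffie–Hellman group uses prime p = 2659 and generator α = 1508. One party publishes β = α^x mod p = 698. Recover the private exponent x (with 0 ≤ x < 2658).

Baby-step giant-step with m = ceil(sqrt(2658)) = 52.
Baby table (1508^j mod 2659 for j=0..51):
  0:1  1:1508  2:619  3:143  4:265  5:770  6:1836  7:669
  8:1091  9:1966  10:2602  11:1791  12:1943  13:2485  14:849  15:1313
  16:1708  17:1752  18:1629  19:2275  20:590  21:1614  22:927  23:1941
  24:2128  25:2270  26:1027  27:1178  28:212  29:616  30:937  31:1067
  32:341  33:1041  34:1018  35:901  36:2618  37:1988  38:1211  39:2114
  40:2430  41:338  42:1835  43:1820  44:472  45:1823  46:2337  47:1021
  48:107  49:1816  50:2417  51:2006
Giant step factor: 1508^(-52) ≡ 1734 (mod 2659).
Scan 698·1734^i mod 2659 for i = 0, 1, …:
  i=0: 698   i=1: 487   i=2: 1555   i=3: 144
  i=4: 2409   i=5: 2576   i=6: 2323   i=7: 2356
  i=8: 1080   i=9: 784     …   i=20: 1878
  i=21: 1836
Match at i=21, j=6: x = 21·52 + 6 = 1098.

1098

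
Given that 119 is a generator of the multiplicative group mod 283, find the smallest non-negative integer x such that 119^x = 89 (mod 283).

Baby-step giant-step with m = ceil(sqrt(282)) = 17.
Baby table (119^j mod 283 for j=0..16):
  0:1  1:119  2:11  3:177  4:121  5:249  6:199  7:192
  8:208  9:131  10:24  11:26  12:264  13:3  14:74  15:33
  16:248
Giant step factor: 119^(-17) ≡ 46 (mod 283).
Scan 89·46^i mod 283 for i = 0, 1, …:
  i=0: 89   i=1: 132   i=2: 129   i=3: 274
  i=4: 152   i=5: 200   i=6: 144   i=7: 115
  i=8: 196   i=9: 243   i=10: 141   i=11: 260
  i=12: 74
Match at i=12, j=14: x = 12·17 + 14 = 218.

218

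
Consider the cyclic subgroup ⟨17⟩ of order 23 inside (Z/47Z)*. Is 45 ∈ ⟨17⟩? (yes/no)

no

⟨17⟩ has order 23; its elements mod 47 are {1, 2, 3, 4, 6, 7, 8, 9, 12, 14, 16, 17, 18, 21, 24, 25, 27, 28, 32, 34, 36, 37, 42}.
45 is not in this set.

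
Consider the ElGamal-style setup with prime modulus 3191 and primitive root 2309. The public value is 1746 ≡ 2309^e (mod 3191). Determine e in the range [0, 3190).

2879

Baby-step giant-step with m = ceil(sqrt(3190)) = 57.
Baby table (2309^j mod 3191 for j=0..56):
  0:1  1:2309  2:2511  3:3043  4:2896  5:1719  6:2758  7:2177
  8:868  9:264  10:95  11:2367  12:2411  13:1895  14:694  15:564
  16:348  17:2591  18:2685  19:2743  20:2643  21:1495  22:2484  23:1329
  24:2110  25:2524  26:1150  27:438  28:2986  29:2114  30:2187  31:1621
  32:3037  33:1806  34:2608  35:455  36:756  37:127  38:2862  39:2988
  40:350  41:827  42:1325  43:2447  44:2053  45:1742  46:1618  47:2492
  48:655  49:3052  50:1340  51:1981  52:1426  53:2713  54:384  55:2749
  56:542
Giant step factor: 2309^(-57) ≡ 1427 (mod 3191).
Scan 1746·1427^i mod 3191 for i = 0, 1, …:
  i=0: 1746   i=1: 2562   i=2: 2279   i=3: 504
  i=4: 1233   i=5: 1250   i=6: 3172   i=7: 1606
  i=8: 624   i=9: 159     …   i=49: 1493
  i=50: 2114
Match at i=50, j=29: e = 50·57 + 29 = 2879.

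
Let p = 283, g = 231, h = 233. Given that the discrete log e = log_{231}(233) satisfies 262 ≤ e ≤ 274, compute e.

272

Compute 231^262 mod 283 = 236, then multiply by 231 repeatedly:
  231^262=236  231^263=180  231^264=262  231^265=243  231^266=99
  231^267=229  231^268=261  231^269=12  231^270=225  231^271=186
  231^272=233
Found 233 at exponent 272.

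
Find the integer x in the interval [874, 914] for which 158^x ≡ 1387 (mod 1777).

895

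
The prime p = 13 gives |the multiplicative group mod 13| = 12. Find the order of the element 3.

3

The order of 3 must divide p − 1 = 12 = 2^2 · 3.
Divisors: 1, 2, 3, 4, 6, 12.
Check each in increasing order: 3^1 ≡ 3;  3^2 ≡ 9;  3^3 ≡ 1.
Smallest exponent giving 1 is 3.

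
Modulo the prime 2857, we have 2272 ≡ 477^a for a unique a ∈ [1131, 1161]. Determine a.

Compute 477^1131 mod 2857 = 485, then multiply by 477 repeatedly:
  477^1131=485  477^1132=2785  477^1133=2797  477^1134=2807  477^1135=1863
  477^1136=124  477^1137=2008  477^1138=721  477^1139=1077  477^1140=2326
  477^1141=986  477^1142=1774  477^1143=526  477^1144=2343  477^1145=524
  477^1146=1389  477^1147=2586  477^1148=2155  477^1149=2272
Found 2272 at exponent 1149.

1149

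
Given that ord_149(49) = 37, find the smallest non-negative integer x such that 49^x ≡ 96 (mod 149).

17

Successive powers of 49 modulo 149:
  49^0=1  49^1=49  49^2=17  49^3=88  49^4=140  49^5=6
  49^6=145  49^7=102  49^8=81  49^9=95  49^10=36  49^11=125
  49^12=16  49^13=39  49^14=123  49^15=67  49^16=5  49^17=96
So 49^17 ≡ 96 (mod 149), giving x = 17.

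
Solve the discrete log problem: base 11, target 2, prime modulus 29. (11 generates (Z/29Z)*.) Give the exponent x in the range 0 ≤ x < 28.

9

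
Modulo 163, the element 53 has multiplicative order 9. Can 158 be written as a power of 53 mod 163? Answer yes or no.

⟨53⟩ has order 9; its elements mod 163 are {1, 38, 40, 53, 58, 85, 104, 133, 140}.
158 is not in this set.

no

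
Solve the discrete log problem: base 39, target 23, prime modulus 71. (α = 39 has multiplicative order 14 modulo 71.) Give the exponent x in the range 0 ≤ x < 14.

Successive powers of 39 modulo 71:
  39^0=1  39^1=39  39^2=30  39^3=34  39^4=48  39^5=26
  39^6=20  39^7=70  39^8=32  39^9=41  39^10=37  39^11=23
So 39^11 ≡ 23 (mod 71), giving x = 11.

11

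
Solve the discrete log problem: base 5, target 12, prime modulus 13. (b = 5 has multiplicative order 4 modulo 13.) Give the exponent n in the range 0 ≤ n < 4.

Successive powers of 5 modulo 13:
  5^0=1  5^1=5  5^2=12
So 5^2 ≡ 12 (mod 13), giving n = 2.

2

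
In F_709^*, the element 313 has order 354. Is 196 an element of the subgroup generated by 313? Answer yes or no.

yes

196 ∈ ⟨313⟩ iff 196^354 ≡ 1 (mod 709), since |⟨313⟩| = 354.
196^354 mod 709 = 1.
Since 1 = 1, 196 lies in the subgroup.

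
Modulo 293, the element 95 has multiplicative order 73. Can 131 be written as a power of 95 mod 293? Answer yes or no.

no

131 ∈ ⟨95⟩ iff 131^73 ≡ 1 (mod 293), since |⟨95⟩| = 73.
131^73 mod 293 = 155.
Since 155 ≠ 1, 131 does not lie in the subgroup.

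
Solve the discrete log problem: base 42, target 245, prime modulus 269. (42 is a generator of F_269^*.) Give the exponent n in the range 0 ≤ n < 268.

58

Baby-step giant-step with m = ceil(sqrt(268)) = 17.
Baby table (42^j mod 269 for j=0..16):
  0:1  1:42  2:150  3:113  4:173  5:3  6:126  7:181
  8:70  9:250  10:9  11:109  12:5  13:210  14:212  15:27
  16:58
Giant step factor: 42^(-17) ≡ 18 (mod 269).
Scan 245·18^i mod 269 for i = 0, 1, …:
  i=0: 245   i=1: 106   i=2: 25   i=3: 181
Match at i=3, j=7: n = 3·17 + 7 = 58.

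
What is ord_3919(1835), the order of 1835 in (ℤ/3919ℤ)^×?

The order of 1835 must divide p − 1 = 3918 = 2 · 3 · 653.
Divisors: 1, 2, 3, 6, 653, 1306, 1959, 3918.
Check each in increasing order: 1835^1 ≡ 1835;  1835^2 ≡ 804;  1835^3 ≡ 1796;  1835^6 ≡ 279;  1835^653 ≡ 2749;  1835^1306 ≡ 1169;  1835^1959 ≡ 1.
Smallest exponent giving 1 is 1959.

1959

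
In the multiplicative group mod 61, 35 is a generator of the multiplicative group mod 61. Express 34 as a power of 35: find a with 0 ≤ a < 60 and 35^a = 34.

Baby-step giant-step with m = ceil(sqrt(60)) = 8.
Baby table (35^j mod 61 for j=0..7):
  0:1  1:35  2:5  3:53  4:25  5:21  6:3  7:44
Giant step factor: 35^(-8) ≡ 57 (mod 61).
Scan 34·57^i mod 61 for i = 0, 1, …:
  i=0: 34   i=1: 47   i=2: 56   i=3: 20
  i=4: 42   i=5: 15   i=6: 1
Match at i=6, j=0: a = 6·8 + 0 = 48.

48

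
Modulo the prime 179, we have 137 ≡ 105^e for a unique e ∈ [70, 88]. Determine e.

Compute 105^70 mod 179 = 45, then multiply by 105 repeatedly:
  105^70=45  105^71=71  105^72=116  105^73=8  105^74=124
  105^75=132  105^76=77  105^77=30  105^78=107  105^79=137
Found 137 at exponent 79.

79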